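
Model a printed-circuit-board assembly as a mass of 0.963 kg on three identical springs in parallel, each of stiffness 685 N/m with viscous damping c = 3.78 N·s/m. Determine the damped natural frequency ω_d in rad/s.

Parallel springs add: k_eq = 3 × 685 = 2055 N/m.
ω_n = √(k_eq/m) = √(2055/0.963) = 46.19 rad/s.
Critical damping c_c = 2√(k_eq·m) = 2√(2055 × 0.963) = 88.97 N·s/m, so ζ = c/c_c = 3.78/88.97 = 0.04249.
ω_d = ω_n√(1 − ζ²) = 46.19 × √(1 − 0.00181) = 46.15 rad/s.

46.2 rad/s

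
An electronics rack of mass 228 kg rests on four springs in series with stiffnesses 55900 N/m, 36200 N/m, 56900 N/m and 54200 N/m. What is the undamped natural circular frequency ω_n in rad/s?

7.33 rad/s

Series springs: 1/k_eq = 1/55900 + 1/36200 + 1/56900 + 1/54200 = 8.154×10^-5, so k_eq = 12260 N/m.
ω_n = √(k_eq/m) = √(12260/228) = √53.79 = 7.334 rad/s.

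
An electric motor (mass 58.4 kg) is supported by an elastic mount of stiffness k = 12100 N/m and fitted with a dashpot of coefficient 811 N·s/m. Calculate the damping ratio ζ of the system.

0.482

ω_n = √(k/m) = √(12100/58.4) = 14.39 rad/s.
Critical damping c_c = 2√(k·m) = 2√(12100 × 58.4) = 1681 N·s/m, so ζ = c/c_c = 811/1681 = 0.4824.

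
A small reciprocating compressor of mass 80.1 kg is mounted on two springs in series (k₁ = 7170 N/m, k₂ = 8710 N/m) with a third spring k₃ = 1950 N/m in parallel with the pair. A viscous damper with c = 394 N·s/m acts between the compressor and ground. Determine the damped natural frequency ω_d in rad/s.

Series pair: k_s = k₁k₂/(k₁+k₂) = (7170)(8710)/(7170 + 8710) = 3933 N/m. In parallel with k₃: k_eq = 3933 + 1950 = 5883 N/m.
ω_n = √(k_eq/m) = √(5883/80.1) = 8.570 rad/s.
Critical damping c_c = 2√(k_eq·m) = 2√(5883 × 80.1) = 1373 N·s/m, so ζ = c/c_c = 394/1373 = 0.2870.
ω_d = ω_n√(1 − ζ²) = 8.570 × √(1 − 0.0824) = 8.209 rad/s.

8.21 rad/s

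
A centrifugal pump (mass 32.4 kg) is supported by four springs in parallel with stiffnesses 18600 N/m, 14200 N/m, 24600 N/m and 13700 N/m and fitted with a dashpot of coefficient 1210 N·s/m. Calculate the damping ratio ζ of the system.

Parallel springs add: k_eq = 18600 + 14200 + 24600 + 13700 = 71100 N/m.
ω_n = √(k_eq/m) = √(71100/32.4) = 46.84 rad/s.
Critical damping c_c = 2√(k_eq·m) = 2√(71100 × 32.4) = 3036 N·s/m, so ζ = c/c_c = 1210/3036 = 0.3986.

0.399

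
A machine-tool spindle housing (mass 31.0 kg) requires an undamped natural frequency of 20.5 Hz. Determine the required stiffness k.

514000 N/m

ω_n = 2πf_n = 2π × 20.5 = 128.8 rad/s.
k = m·ω_n² = 31.0 × 128.8² = 31.0 × 16590 = 514300 N/m.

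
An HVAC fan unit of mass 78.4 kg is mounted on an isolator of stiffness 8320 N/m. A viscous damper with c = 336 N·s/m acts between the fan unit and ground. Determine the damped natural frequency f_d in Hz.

1.60 Hz

ω_n = √(k/m) = √(8320/78.4) = 10.30 rad/s.
Critical damping c_c = 2√(k·m) = 2√(8320 × 78.4) = 1615 N·s/m, so ζ = c/c_c = 336/1615 = 0.2080.
ω_d = ω_n√(1 − ζ²) = 10.30 × √(1 − 0.0433) = 10.08 rad/s.
f_d = ω_d/(2π) = 1.604 Hz.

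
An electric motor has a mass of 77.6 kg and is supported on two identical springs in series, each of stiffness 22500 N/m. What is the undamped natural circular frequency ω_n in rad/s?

12.0 rad/s

Series springs: 1/k_eq = 2/22500, so k_eq = 22500/2 = 11250 N/m.
ω_n = √(k_eq/m) = √(11250/77.6) = √145.0 = 12.04 rad/s.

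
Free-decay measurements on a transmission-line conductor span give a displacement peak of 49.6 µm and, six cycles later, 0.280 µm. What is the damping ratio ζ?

Logarithmic decrement δ = (1/n)·ln(x₀/x_n) = (1/6)·ln(49.6/0.280) = (1/6)·ln(177.1) = 0.8628.
ζ = δ/√(4π² + δ²) = 0.8628/√(39.48 + 0.744) = 0.8628/6.342 = 0.1360.

0.136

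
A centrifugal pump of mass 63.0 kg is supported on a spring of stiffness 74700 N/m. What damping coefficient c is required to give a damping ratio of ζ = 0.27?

c_c = 2√(k·m) = 2√(74700 × 63.0) = 4339 N·s/m.
c = ζ·c_c = 0.27 × 4339 = 1171 N·s/m.

1170 N·s/m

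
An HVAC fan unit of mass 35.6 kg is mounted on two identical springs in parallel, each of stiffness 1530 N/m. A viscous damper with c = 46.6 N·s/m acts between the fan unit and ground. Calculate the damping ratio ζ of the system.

0.0706

Parallel springs add: k_eq = 2 × 1530 = 3060 N/m.
ω_n = √(k_eq/m) = √(3060/35.6) = 9.271 rad/s.
Critical damping c_c = 2√(k_eq·m) = 2√(3060 × 35.6) = 660.1 N·s/m, so ζ = c/c_c = 46.6/660.1 = 0.07059.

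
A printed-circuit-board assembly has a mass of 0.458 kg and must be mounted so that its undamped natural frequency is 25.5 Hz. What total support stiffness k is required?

11800 N/m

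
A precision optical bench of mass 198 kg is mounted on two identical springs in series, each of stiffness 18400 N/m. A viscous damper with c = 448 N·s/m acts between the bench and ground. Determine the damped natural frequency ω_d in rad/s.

Series springs: 1/k_eq = 2/18400, so k_eq = 18400/2 = 9200 N/m.
ω_n = √(k_eq/m) = √(9200/198) = 6.816 rad/s.
Critical damping c_c = 2√(k_eq·m) = 2√(9200 × 198) = 2699 N·s/m, so ζ = c/c_c = 448/2699 = 0.1660.
ω_d = ω_n√(1 − ζ²) = 6.816 × √(1 − 0.0275) = 6.722 rad/s.

6.72 rad/s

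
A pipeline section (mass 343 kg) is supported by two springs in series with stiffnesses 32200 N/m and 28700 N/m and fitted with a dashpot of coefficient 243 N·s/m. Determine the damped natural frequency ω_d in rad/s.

6.64 rad/s

Series springs: 1/k_eq = 1/32200 + 1/28700 = 6.590×10^-5, so k_eq = 15170 N/m.
ω_n = √(k_eq/m) = √(15170/343) = 6.651 rad/s.
Critical damping c_c = 2√(k_eq·m) = 2√(15170 × 343) = 4563 N·s/m, so ζ = c/c_c = 243/4563 = 0.05326.
ω_d = ω_n√(1 − ζ²) = 6.651 × √(1 − 0.00284) = 6.642 rad/s.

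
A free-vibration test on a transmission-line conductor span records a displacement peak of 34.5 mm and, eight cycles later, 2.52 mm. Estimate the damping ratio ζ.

0.0520

Logarithmic decrement δ = (1/n)·ln(x₀/x_n) = (1/8)·ln(34.5/2.52) = (1/8)·ln(13.69) = 0.3271.
ζ = δ/√(4π² + δ²) = 0.3271/√(39.48 + 0.107) = 0.3271/6.292 = 0.05199.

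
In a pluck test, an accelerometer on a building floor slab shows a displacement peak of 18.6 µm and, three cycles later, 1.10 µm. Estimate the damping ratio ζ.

Logarithmic decrement δ = (1/n)·ln(x₀/x_n) = (1/3)·ln(18.6/1.10) = (1/3)·ln(16.91) = 0.9426.
ζ = δ/√(4π² + δ²) = 0.9426/√(39.48 + 0.889) = 0.9426/6.353 = 0.1484.

0.148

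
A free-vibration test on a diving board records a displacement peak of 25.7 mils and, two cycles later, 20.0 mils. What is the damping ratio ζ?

0.0200

Logarithmic decrement δ = (1/n)·ln(x₀/x_n) = (1/2)·ln(25.7/20.0) = (1/2)·ln(1.285) = 0.1254.
ζ = δ/√(4π² + δ²) = 0.1254/√(39.48 + 0.0157) = 0.1254/6.284 = 0.01995.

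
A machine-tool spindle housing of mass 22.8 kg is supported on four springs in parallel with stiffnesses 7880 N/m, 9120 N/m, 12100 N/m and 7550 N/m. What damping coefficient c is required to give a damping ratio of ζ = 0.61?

1120 N·s/m

Parallel springs add: k_eq = 7880 + 9120 + 12100 + 7550 = 36650 N/m.
c_c = 2√(k_eq·m) = 2√(36650 × 22.8) = 1828 N·s/m.
c = ζ·c_c = 0.61 × 1828 = 1115 N·s/m.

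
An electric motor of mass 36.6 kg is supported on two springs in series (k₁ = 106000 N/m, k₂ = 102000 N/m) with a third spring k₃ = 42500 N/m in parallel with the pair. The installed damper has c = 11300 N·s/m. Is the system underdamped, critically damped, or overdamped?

Series pair: k_s = k₁k₂/(k₁+k₂) = (106000)(102000)/(106000 + 102000) = 51980 N/m. In parallel with k₃: k_eq = 51980 + 42500 = 94480 N/m.
c_c = 2√(k_eq·m) = 3719 N·s/m; ζ = c/c_c = 11300/3719 = 3.04.
Since ζ > 1 the system is overdamped.

overdamped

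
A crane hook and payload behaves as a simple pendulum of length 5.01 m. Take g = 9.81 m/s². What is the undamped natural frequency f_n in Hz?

For a simple pendulum ω_n = √(g/L) = √(9.81/5.01) = √1.958 = 1.399 rad/s.
f_n = ω_n/(2π) = 1.399/6.283 = 0.2227 Hz.

0.223 Hz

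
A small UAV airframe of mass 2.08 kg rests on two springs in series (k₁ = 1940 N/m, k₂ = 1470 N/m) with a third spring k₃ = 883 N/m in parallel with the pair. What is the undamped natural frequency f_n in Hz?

4.58 Hz

Series pair: k_s = k₁k₂/(k₁+k₂) = (1940)(1470)/(1940 + 1470) = 836.3 N/m. In parallel with k₃: k_eq = 836.3 + 883 = 1719 N/m.
ω_n = √(k_eq/m) = √(1719/2.08) = √826.6 = 28.75 rad/s.
f_n = ω_n/(2π) = 28.75/6.283 = 4.576 Hz.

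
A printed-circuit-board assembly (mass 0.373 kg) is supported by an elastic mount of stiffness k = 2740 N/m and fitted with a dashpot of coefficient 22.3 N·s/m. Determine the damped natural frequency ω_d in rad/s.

80.3 rad/s

ω_n = √(k/m) = √(2740/0.373) = 85.71 rad/s.
Critical damping c_c = 2√(k·m) = 2√(2740 × 0.373) = 63.94 N·s/m, so ζ = c/c_c = 22.3/63.94 = 0.3488.
ω_d = ω_n√(1 − ζ²) = 85.71 × √(1 − 0.122) = 80.33 rad/s.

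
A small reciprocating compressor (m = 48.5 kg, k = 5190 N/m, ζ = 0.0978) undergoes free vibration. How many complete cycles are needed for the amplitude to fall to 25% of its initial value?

3 cycles

Logarithmic decrement δ = 2πζ/√(1 − ζ²) = 2π × 0.09780/√(1 − 0.00956) = 0.6175.
x_n/x₀ = e^(−nδ) ≤ 0.25; take ln: n ≥ ln(1/0.25)/δ = 1.386/0.6175 = 2.245.
So 3 complete cycles are required.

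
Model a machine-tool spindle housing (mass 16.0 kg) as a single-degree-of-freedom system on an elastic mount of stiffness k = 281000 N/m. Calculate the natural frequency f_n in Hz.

ω_n = √(k/m) = √(281000/16.0) = √17560 = 132.5 rad/s.
f_n = ω_n/(2π) = 132.5/6.283 = 21.09 Hz.

21.1 Hz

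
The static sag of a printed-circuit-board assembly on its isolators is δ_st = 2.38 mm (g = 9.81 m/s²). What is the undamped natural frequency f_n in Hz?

ω_n = √(g/δ_st) = √(9.81/0.00238) = √4122 = 64.20 rad/s.
f_n = ω_n/(2π) = 64.20/6.283 = 10.22 Hz.

10.2 Hz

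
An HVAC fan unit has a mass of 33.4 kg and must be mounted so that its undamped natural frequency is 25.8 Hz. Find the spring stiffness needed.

878000 N/m

ω_n = 2πf_n = 2π × 25.8 = 162.1 rad/s.
k = m·ω_n² = 33.4 × 162.1² = 33.4 × 26280 = 877700 N/m.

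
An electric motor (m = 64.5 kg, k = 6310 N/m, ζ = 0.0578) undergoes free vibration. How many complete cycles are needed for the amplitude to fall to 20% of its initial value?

Logarithmic decrement δ = 2πζ/√(1 − ζ²) = 2π × 0.05780/√(1 − 0.00334) = 0.3638.
x_n/x₀ = e^(−nδ) ≤ 0.2; take ln: n ≥ ln(1/0.2)/δ = 1.609/0.3638 = 4.424.
So 5 complete cycles are required.

5 cycles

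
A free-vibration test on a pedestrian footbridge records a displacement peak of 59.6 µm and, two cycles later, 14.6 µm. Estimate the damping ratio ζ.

0.111

Logarithmic decrement δ = (1/n)·ln(x₀/x_n) = (1/2)·ln(59.6/14.6) = (1/2)·ln(4.082) = 0.7033.
ζ = δ/√(4π² + δ²) = 0.7033/√(39.48 + 0.495) = 0.7033/6.322 = 0.1112.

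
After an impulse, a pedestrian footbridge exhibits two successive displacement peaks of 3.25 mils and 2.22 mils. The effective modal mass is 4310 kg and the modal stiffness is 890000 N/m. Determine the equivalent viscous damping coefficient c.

7500 N·s/m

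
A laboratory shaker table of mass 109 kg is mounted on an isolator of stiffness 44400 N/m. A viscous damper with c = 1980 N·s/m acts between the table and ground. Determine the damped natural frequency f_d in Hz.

2.87 Hz

ω_n = √(k/m) = √(44400/109) = 20.18 rad/s.
Critical damping c_c = 2√(k·m) = 2√(44400 × 109) = 4400 N·s/m, so ζ = c/c_c = 1980/4400 = 0.4500.
ω_d = ω_n√(1 − ζ²) = 20.18 × √(1 − 0.203) = 18.02 rad/s.
f_d = ω_d/(2π) = 2.869 Hz.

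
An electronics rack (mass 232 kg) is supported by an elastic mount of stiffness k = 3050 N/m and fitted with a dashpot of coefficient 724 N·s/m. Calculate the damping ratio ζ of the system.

0.430

ω_n = √(k/m) = √(3050/232) = 3.626 rad/s.
Critical damping c_c = 2√(k·m) = 2√(3050 × 232) = 1682 N·s/m, so ζ = c/c_c = 724/1682 = 0.4303.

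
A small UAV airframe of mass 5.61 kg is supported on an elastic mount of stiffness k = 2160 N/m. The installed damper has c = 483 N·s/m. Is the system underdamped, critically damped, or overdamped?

overdamped

c_c = 2√(k·m) = 220.2 N·s/m; ζ = c/c_c = 483/220.2 = 2.19.
Since ζ > 1 the system is overdamped.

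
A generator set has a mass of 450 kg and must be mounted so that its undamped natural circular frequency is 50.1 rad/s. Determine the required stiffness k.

1130000 N/m

k = m·ω_n² = 450 × 50.10² = 450 × 2510 = 1130000 N/m.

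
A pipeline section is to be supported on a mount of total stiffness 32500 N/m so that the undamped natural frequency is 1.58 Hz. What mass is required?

330 kg

ω_n = 2πf_n = 2π × 1.58 = 9.927 rad/s.
m = k/ω_n² = 32500/9.927² = 32500/98.55 = 329.8 kg.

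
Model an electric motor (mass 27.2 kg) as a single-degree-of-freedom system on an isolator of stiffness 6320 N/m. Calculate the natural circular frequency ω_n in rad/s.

ω_n = √(k/m) = √(6320/27.2) = √232.4 = 15.24 rad/s.

15.2 rad/s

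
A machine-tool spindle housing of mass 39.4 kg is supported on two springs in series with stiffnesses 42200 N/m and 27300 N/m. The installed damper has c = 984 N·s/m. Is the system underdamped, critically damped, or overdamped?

underdamped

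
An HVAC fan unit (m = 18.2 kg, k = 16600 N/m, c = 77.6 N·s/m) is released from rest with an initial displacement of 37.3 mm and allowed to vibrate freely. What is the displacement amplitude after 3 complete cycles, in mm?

ζ = c/(2√(km)) = 77.6/(2√(16600 × 18.2)) = 77.6/1099 = 0.07059.
Logarithmic decrement δ = 2πζ/√(1 − ζ²) = 2π × 0.07059/√(1 − 0.00498) = 0.4446.
After n cycles, x_n/x₀ = e^(−nδ), so x_3 = 37.3 × e^(−3 × 0.4446) = 37.3 × 0.2634 = 9.826 mm.

9.83 mm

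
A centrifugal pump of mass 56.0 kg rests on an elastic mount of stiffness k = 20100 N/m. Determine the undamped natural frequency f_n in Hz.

3.02 Hz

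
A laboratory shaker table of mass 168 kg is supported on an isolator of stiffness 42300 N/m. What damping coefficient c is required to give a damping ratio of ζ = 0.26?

c_c = 2√(k·m) = 2√(42300 × 168) = 5332 N·s/m.
c = ζ·c_c = 0.26 × 5332 = 1386 N·s/m.

1390 N·s/m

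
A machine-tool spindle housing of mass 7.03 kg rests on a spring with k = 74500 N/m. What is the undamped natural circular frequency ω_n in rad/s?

ω_n = √(k/m) = √(74500/7.03) = √10600 = 102.9 rad/s.

103 rad/s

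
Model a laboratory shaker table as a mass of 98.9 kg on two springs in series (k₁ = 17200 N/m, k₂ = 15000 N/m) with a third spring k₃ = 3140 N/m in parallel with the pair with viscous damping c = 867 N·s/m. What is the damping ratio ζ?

0.413

Series pair: k_s = k₁k₂/(k₁+k₂) = (17200)(15000)/(17200 + 15000) = 8012 N/m. In parallel with k₃: k_eq = 8012 + 3140 = 11150 N/m.
ω_n = √(k_eq/m) = √(11150/98.9) = 10.62 rad/s.
Critical damping c_c = 2√(k_eq·m) = 2√(11150 × 98.9) = 2100 N·s/m, so ζ = c/c_c = 867/2100 = 0.4128.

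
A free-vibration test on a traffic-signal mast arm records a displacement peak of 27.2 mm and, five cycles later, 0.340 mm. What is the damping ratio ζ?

Logarithmic decrement δ = (1/n)·ln(x₀/x_n) = (1/5)·ln(27.2/0.340) = (1/5)·ln(80.00) = 0.8764.
ζ = δ/√(4π² + δ²) = 0.8764/√(39.48 + 0.768) = 0.8764/6.344 = 0.1381.

0.138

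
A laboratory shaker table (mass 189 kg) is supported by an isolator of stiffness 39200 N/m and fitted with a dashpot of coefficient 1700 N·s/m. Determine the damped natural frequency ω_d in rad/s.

13.7 rad/s

ω_n = √(k/m) = √(39200/189) = 14.40 rad/s.
Critical damping c_c = 2√(k·m) = 2√(39200 × 189) = 5444 N·s/m, so ζ = c/c_c = 1700/5444 = 0.3123.
ω_d = ω_n√(1 − ζ²) = 14.40 × √(1 − 0.0975) = 13.68 rad/s.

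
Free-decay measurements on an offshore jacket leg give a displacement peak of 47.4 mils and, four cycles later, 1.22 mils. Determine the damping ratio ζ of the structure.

Logarithmic decrement δ = (1/n)·ln(x₀/x_n) = (1/4)·ln(47.4/1.22) = (1/4)·ln(38.85) = 0.9149.
ζ = δ/√(4π² + δ²) = 0.9149/√(39.48 + 0.837) = 0.9149/6.349 = 0.1441.

0.144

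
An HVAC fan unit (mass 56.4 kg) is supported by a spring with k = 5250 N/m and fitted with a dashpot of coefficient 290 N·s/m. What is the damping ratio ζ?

ω_n = √(k/m) = √(5250/56.4) = 9.648 rad/s.
Critical damping c_c = 2√(k·m) = 2√(5250 × 56.4) = 1088 N·s/m, so ζ = c/c_c = 290/1088 = 0.2665.

0.266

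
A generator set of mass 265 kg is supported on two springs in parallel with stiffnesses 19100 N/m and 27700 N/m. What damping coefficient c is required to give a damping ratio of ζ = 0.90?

Parallel springs add: k_eq = 19100 + 27700 = 46800 N/m.
c_c = 2√(k_eq·m) = 2√(46800 × 265) = 7043 N·s/m.
c = ζ·c_c = 0.90 × 7043 = 6339 N·s/m.

6340 N·s/m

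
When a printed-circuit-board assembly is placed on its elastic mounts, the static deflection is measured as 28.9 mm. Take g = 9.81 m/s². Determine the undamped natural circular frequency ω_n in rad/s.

18.4 rad/s

ω_n = √(g/δ_st) = √(9.81/0.0289) = √339.4 = 18.42 rad/s.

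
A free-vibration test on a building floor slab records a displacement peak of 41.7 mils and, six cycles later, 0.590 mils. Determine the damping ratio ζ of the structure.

Logarithmic decrement δ = (1/n)·ln(x₀/x_n) = (1/6)·ln(41.7/0.590) = (1/6)·ln(70.68) = 0.7097.
ζ = δ/√(4π² + δ²) = 0.7097/√(39.48 + 0.504) = 0.7097/6.323 = 0.1122.

0.112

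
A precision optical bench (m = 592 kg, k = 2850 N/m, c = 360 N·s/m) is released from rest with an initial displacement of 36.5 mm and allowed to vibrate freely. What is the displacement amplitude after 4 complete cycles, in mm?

ζ = c/(2√(km)) = 360/(2√(2850 × 592)) = 360/2598 = 0.1386.
Logarithmic decrement δ = 2πζ/√(1 − ζ²) = 2π × 0.1386/√(1 − 0.0192) = 0.8792.
After n cycles, x_n/x₀ = e^(−nδ), so x_4 = 36.5 × e^(−4 × 0.8792) = 36.5 × 0.02970 = 1.084 mm.

1.08 mm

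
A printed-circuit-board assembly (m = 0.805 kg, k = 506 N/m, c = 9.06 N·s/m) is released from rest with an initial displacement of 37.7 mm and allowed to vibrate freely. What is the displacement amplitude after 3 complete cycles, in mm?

ζ = c/(2√(km)) = 9.06/(2√(506 × 0.805)) = 9.06/40.36 = 0.2245.
Logarithmic decrement δ = 2πζ/√(1 − ζ²) = 2π × 0.2245/√(1 − 0.0504) = 1.447.
After n cycles, x_n/x₀ = e^(−nδ), so x_3 = 37.7 × e^(−3 × 1.447) = 37.7 × 0.01302 = 0.4907 mm.

0.491 mm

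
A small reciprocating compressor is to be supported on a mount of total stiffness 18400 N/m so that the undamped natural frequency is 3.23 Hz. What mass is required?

ω_n = 2πf_n = 2π × 3.23 = 20.29 rad/s.
m = k/ω_n² = 18400/20.29² = 18400/411.9 = 44.67 kg.

44.7 kg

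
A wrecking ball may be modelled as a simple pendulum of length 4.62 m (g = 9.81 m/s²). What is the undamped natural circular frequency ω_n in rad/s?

1.46 rad/s

For a simple pendulum ω_n = √(g/L) = √(9.81/4.62) = √2.123 = 1.457 rad/s.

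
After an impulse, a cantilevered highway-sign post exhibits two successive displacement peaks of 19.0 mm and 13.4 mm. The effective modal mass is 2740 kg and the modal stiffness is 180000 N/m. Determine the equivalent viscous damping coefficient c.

2460 N·s/m

Logarithmic decrement δ = (1/n)·ln(x₀/x_n) = (1/1)·ln(19.0/13.4) = (1/1)·ln(1.418) = 0.3492.
ζ = δ/√(4π² + δ²) = 0.3492/√(39.48 + 0.122) = 0.3492/6.293 = 0.05549.
c = ζ · 2√(km) = 0.05549 × 2√(180000 × 2740) = 0.05549 × 44420 = 2465 N·s/m.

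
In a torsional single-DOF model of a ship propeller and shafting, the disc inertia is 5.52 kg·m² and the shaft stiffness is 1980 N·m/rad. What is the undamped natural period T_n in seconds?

ω_n = √(k_t/J) = √(1980/5.52) = √358.7 = 18.94 rad/s.
T_n = 2π/ω_n = 6.283/18.94 = 0.3318 s.

0.332 s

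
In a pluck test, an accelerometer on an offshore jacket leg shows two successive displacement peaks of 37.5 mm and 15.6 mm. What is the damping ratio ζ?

0.138

Logarithmic decrement δ = (1/n)·ln(x₀/x_n) = (1/1)·ln(37.5/15.6) = (1/1)·ln(2.404) = 0.8771.
ζ = δ/√(4π² + δ²) = 0.8771/√(39.48 + 0.769) = 0.8771/6.344 = 0.1382.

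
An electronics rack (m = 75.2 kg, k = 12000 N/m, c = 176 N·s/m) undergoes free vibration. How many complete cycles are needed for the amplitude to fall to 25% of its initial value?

ζ = c/(2√(km)) = 176/(2√(12000 × 75.2)) = 176/1900 = 0.09264.
Logarithmic decrement δ = 2πζ/√(1 − ζ²) = 2π × 0.09264/√(1 − 0.00858) = 0.5846.
x_n/x₀ = e^(−nδ) ≤ 0.25; take ln: n ≥ ln(1/0.25)/δ = 1.386/0.5846 = 2.371.
So 3 complete cycles are required.

3 cycles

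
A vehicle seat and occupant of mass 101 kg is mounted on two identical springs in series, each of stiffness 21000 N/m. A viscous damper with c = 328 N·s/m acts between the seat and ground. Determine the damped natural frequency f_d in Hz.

1.60 Hz

Series springs: 1/k_eq = 2/21000, so k_eq = 21000/2 = 10500 N/m.
ω_n = √(k_eq/m) = √(10500/101) = 10.20 rad/s.
Critical damping c_c = 2√(k_eq·m) = 2√(10500 × 101) = 2060 N·s/m, so ζ = c/c_c = 328/2060 = 0.1593.
ω_d = ω_n√(1 − ζ²) = 10.20 × √(1 − 0.0254) = 10.07 rad/s.
f_d = ω_d/(2π) = 1.602 Hz.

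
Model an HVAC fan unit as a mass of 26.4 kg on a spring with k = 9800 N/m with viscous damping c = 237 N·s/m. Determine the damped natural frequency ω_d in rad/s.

18.7 rad/s

ω_n = √(k/m) = √(9800/26.4) = 19.27 rad/s.
Critical damping c_c = 2√(k·m) = 2√(9800 × 26.4) = 1017 N·s/m, so ζ = c/c_c = 237/1017 = 0.2330.
ω_d = ω_n√(1 − ζ²) = 19.27 × √(1 − 0.0543) = 18.74 rad/s.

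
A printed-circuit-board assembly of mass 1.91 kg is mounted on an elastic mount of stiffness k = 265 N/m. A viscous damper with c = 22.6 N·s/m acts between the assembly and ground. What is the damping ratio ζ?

0.502

ω_n = √(k/m) = √(265.0/1.91) = 11.78 rad/s.
Critical damping c_c = 2√(k·m) = 2√(265.0 × 1.91) = 45.00 N·s/m, so ζ = c/c_c = 22.6/45.00 = 0.5023.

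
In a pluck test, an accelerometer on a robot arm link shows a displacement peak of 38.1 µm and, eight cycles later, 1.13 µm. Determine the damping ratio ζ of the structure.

Logarithmic decrement δ = (1/n)·ln(x₀/x_n) = (1/8)·ln(38.1/1.13) = (1/8)·ln(33.72) = 0.4397.
ζ = δ/√(4π² + δ²) = 0.4397/√(39.48 + 0.193) = 0.4397/6.299 = 0.06982.

0.0698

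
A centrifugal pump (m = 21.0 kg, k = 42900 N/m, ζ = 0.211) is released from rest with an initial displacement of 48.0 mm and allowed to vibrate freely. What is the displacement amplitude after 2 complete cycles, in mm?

3.19 mm

Logarithmic decrement δ = 2πζ/√(1 − ζ²) = 2π × 0.2110/√(1 − 0.0445) = 1.356.
After n cycles, x_n/x₀ = e^(−nδ), so x_2 = 48.0 × e^(−2 × 1.356) = 48.0 × 0.06637 = 3.186 mm.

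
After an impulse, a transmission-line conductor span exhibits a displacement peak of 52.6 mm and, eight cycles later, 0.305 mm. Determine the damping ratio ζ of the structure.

0.102

Logarithmic decrement δ = (1/n)·ln(x₀/x_n) = (1/8)·ln(52.6/0.305) = (1/8)·ln(172.5) = 0.6438.
ζ = δ/√(4π² + δ²) = 0.6438/√(39.48 + 0.414) = 0.6438/6.316 = 0.1019.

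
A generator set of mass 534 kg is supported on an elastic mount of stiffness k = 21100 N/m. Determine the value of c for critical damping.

6710 N·s/m

c_c = 2√(k·m) = 2√(21100 × 534) = 2 × 3357 = 6713 N·s/m.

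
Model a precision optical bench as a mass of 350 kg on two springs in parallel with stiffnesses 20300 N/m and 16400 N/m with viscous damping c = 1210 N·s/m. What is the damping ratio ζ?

0.169

Parallel springs add: k_eq = 20300 + 16400 = 36700 N/m.
ω_n = √(k_eq/m) = √(36700/350) = 10.24 rad/s.
Critical damping c_c = 2√(k_eq·m) = 2√(36700 × 350) = 7168 N·s/m, so ζ = c/c_c = 1210/7168 = 0.1688.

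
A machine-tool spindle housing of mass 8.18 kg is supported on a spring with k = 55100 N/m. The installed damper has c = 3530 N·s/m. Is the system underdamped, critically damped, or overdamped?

overdamped

c_c = 2√(k·m) = 1343 N·s/m; ζ = c/c_c = 3530/1343 = 2.63.
Since ζ > 1 the system is overdamped.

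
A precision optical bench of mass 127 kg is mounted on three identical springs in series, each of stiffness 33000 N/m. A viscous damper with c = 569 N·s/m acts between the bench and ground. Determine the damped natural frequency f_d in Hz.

1.44 Hz

Series springs: 1/k_eq = 3/33000, so k_eq = 33000/3 = 11000 N/m.
ω_n = √(k_eq/m) = √(11000/127) = 9.307 rad/s.
Critical damping c_c = 2√(k_eq·m) = 2√(11000 × 127) = 2364 N·s/m, so ζ = c/c_c = 569/2364 = 0.2407.
ω_d = ω_n√(1 − ζ²) = 9.307 × √(1 − 0.0579) = 9.033 rad/s.
f_d = ω_d/(2π) = 1.438 Hz.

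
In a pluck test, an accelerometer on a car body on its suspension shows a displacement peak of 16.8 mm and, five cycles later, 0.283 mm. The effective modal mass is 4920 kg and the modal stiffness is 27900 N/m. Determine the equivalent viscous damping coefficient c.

3020 N·s/m

Logarithmic decrement δ = (1/n)·ln(x₀/x_n) = (1/5)·ln(16.8/0.283) = (1/5)·ln(59.36) = 0.8167.
ζ = δ/√(4π² + δ²) = 0.8167/√(39.48 + 0.667) = 0.8167/6.336 = 0.1289.
c = ζ · 2√(km) = 0.1289 × 2√(27900 × 4920) = 0.1289 × 23430 = 3020 N·s/m.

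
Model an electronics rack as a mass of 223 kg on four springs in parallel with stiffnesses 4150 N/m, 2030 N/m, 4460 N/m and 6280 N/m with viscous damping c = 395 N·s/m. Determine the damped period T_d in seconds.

0.725 s

Parallel springs add: k_eq = 4150 + 2030 + 4460 + 6280 = 16920 N/m.
ω_n = √(k_eq/m) = √(16920/223) = 8.711 rad/s.
Critical damping c_c = 2√(k_eq·m) = 2√(16920 × 223) = 3885 N·s/m, so ζ = c/c_c = 395/3885 = 0.1017.
ω_d = ω_n√(1 − ζ²) = 8.711 × √(1 − 0.0103) = 8.665 rad/s.
T_d = 2π/ω_d = 0.7251 s.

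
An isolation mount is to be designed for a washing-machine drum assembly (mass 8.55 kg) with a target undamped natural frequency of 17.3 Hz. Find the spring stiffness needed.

101000 N/m

ω_n = 2πf_n = 2π × 17.3 = 108.7 rad/s.
k = m·ω_n² = 8.55 × 108.7² = 8.55 × 11820 = 101000 N/m.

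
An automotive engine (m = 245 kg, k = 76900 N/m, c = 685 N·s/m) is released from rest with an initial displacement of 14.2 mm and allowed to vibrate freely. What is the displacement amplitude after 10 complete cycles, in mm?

ζ = c/(2√(km)) = 685/(2√(76900 × 245)) = 685/8681 = 0.07891.
Logarithmic decrement δ = 2πζ/√(1 − ζ²) = 2π × 0.07891/√(1 − 0.00623) = 0.4973.
After n cycles, x_n/x₀ = e^(−nδ), so x_10 = 14.2 × e^(−10 × 0.4973) = 14.2 × 0.006920 = 0.09826 mm.

0.0983 mm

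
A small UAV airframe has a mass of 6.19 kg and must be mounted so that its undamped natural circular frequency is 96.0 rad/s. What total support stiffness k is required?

k = m·ω_n² = 6.19 × 96.00² = 6.19 × 9216 = 57050 N/m.

57000 N/m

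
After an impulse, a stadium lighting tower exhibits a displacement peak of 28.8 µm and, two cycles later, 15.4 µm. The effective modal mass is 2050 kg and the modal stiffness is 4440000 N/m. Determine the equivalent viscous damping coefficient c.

Logarithmic decrement δ = (1/n)·ln(x₀/x_n) = (1/2)·ln(28.8/15.4) = (1/2)·ln(1.870) = 0.3130.
ζ = δ/√(4π² + δ²) = 0.3130/√(39.48 + 0.0980) = 0.3130/6.291 = 0.04975.
c = ζ · 2√(km) = 0.04975 × 2√(4440000 × 2050) = 0.04975 × 190800 = 9494 N·s/m.

9490 N·s/m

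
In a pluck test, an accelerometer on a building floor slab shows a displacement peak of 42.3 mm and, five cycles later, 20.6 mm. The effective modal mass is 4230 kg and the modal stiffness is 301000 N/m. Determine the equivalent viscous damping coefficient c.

1630 N·s/m

Logarithmic decrement δ = (1/n)·ln(x₀/x_n) = (1/5)·ln(42.3/20.6) = (1/5)·ln(2.053) = 0.1439.
ζ = δ/√(4π² + δ²) = 0.1439/√(39.48 + 0.0207) = 0.1439/6.285 = 0.02290.
c = ζ · 2√(km) = 0.02290 × 2√(301000 × 4230) = 0.02290 × 71360 = 1634 N·s/m.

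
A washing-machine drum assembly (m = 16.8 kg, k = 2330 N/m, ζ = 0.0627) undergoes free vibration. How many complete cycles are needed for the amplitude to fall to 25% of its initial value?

Logarithmic decrement δ = 2πζ/√(1 − ζ²) = 2π × 0.06270/√(1 − 0.00393) = 0.3947.
x_n/x₀ = e^(−nδ) ≤ 0.25; take ln: n ≥ ln(1/0.25)/δ = 1.386/0.3947 = 3.512.
So 4 complete cycles are required.

4 cycles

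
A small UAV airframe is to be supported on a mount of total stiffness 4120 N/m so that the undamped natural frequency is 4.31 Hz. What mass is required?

5.62 kg

ω_n = 2πf_n = 2π × 4.31 = 27.08 rad/s.
m = k/ω_n² = 4120/27.08² = 4120/733.4 = 5.618 kg.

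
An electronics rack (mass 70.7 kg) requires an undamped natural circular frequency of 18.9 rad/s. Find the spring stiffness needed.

25300 N/m

k = m·ω_n² = 70.7 × 18.90² = 70.7 × 357.2 = 25250 N/m.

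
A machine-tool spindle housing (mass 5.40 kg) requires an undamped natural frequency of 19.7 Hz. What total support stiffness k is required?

ω_n = 2πf_n = 2π × 19.7 = 123.8 rad/s.
k = m·ω_n² = 5.40 × 123.8² = 5.40 × 15320 = 82730 N/m.

82700 N/m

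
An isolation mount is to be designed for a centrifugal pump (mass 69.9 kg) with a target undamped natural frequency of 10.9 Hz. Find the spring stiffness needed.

328000 N/m

ω_n = 2πf_n = 2π × 10.9 = 68.49 rad/s.
k = m·ω_n² = 69.9 × 68.49² = 69.9 × 4690 = 327900 N/m.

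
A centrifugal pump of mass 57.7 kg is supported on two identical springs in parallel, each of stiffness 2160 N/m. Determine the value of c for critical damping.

999 N·s/m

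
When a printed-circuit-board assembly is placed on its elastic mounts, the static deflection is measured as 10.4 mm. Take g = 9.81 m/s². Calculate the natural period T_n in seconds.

ω_n = √(g/δ_st) = √(9.81/0.0104) = √943.3 = 30.71 rad/s.
T_n = 2π/ω_n = 6.283/30.71 = 0.2046 s.

0.205 s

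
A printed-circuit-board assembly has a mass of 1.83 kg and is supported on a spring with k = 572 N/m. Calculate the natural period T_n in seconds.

ω_n = √(k/m) = √(572.0/1.83) = √312.6 = 17.68 rad/s.
T_n = 2π/ω_n = 6.283/17.68 = 0.3554 s.

0.355 s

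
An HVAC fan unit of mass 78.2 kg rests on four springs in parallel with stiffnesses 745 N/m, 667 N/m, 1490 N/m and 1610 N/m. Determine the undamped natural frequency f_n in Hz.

1.21 Hz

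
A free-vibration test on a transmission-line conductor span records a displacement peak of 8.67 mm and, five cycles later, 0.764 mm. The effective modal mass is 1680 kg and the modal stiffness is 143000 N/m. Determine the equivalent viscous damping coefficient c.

2390 N·s/m

Logarithmic decrement δ = (1/n)·ln(x₀/x_n) = (1/5)·ln(8.67/0.764) = (1/5)·ln(11.35) = 0.4858.
ζ = δ/√(4π² + δ²) = 0.4858/√(39.48 + 0.236) = 0.4858/6.302 = 0.07709.
c = ζ · 2√(km) = 0.07709 × 2√(143000 × 1680) = 0.07709 × 31000 = 2390 N·s/m.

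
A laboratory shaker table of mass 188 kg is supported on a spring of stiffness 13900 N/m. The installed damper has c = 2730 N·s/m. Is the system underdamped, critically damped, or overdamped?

underdamped

c_c = 2√(k·m) = 3233 N·s/m; ζ = c/c_c = 2730/3233 = 0.844.
Since ζ < 1 the system is underdamped.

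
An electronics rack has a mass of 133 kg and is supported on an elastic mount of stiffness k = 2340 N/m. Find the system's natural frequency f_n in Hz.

ω_n = √(k/m) = √(2340/133) = √17.59 = 4.195 rad/s.
f_n = ω_n/(2π) = 4.195/6.283 = 0.6676 Hz.

0.668 Hz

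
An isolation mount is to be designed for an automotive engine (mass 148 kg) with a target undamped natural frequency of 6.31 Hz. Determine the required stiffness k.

ω_n = 2πf_n = 2π × 6.31 = 39.65 rad/s.
k = m·ω_n² = 148 × 39.65² = 148 × 1572 = 232600 N/m.

233000 N/m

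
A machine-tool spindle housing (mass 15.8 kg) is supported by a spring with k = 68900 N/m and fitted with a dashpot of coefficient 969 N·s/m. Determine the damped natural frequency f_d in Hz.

ω_n = √(k/m) = √(68900/15.8) = 66.04 rad/s.
Critical damping c_c = 2√(k·m) = 2√(68900 × 15.8) = 2087 N·s/m, so ζ = c/c_c = 969/2087 = 0.4644.
ω_d = ω_n√(1 − ζ²) = 66.04 × √(1 − 0.216) = 58.48 rad/s.
f_d = ω_d/(2π) = 9.308 Hz.

9.31 Hz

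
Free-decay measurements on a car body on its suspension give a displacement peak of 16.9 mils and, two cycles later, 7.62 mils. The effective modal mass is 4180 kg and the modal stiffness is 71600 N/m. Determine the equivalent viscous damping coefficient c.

2190 N·s/m

Logarithmic decrement δ = (1/n)·ln(x₀/x_n) = (1/2)·ln(16.9/7.62) = (1/2)·ln(2.218) = 0.3983.
ζ = δ/√(4π² + δ²) = 0.3983/√(39.48 + 0.159) = 0.3983/6.296 = 0.06326.
c = ζ · 2√(km) = 0.06326 × 2√(71600 × 4180) = 0.06326 × 34600 = 2189 N·s/m.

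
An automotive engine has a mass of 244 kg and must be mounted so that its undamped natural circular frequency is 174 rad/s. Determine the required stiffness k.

7390000 N/m

k = m·ω_n² = 244 × 174.0² = 244 × 30280 = 7387000 N/m.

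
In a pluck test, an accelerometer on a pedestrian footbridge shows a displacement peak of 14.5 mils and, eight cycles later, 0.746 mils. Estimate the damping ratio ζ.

Logarithmic decrement δ = (1/n)·ln(x₀/x_n) = (1/8)·ln(14.5/0.746) = (1/8)·ln(19.44) = 0.3709.
ζ = δ/√(4π² + δ²) = 0.3709/√(39.48 + 0.138) = 0.3709/6.294 = 0.05893.

0.0589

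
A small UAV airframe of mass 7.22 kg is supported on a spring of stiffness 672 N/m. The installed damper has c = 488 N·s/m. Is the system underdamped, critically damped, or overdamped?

overdamped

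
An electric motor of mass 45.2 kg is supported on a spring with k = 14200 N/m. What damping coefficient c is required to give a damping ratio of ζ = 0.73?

c_c = 2√(k·m) = 2√(14200 × 45.2) = 1602 N·s/m.
c = ζ·c_c = 0.73 × 1602 = 1170 N·s/m.

1170 N·s/m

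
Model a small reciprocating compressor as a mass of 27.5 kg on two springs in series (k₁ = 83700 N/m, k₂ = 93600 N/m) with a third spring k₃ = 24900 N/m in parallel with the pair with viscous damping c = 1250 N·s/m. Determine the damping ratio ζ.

Series pair: k_s = k₁k₂/(k₁+k₂) = (83700)(93600)/(83700 + 93600) = 44190 N/m. In parallel with k₃: k_eq = 44190 + 24900 = 69090 N/m.
ω_n = √(k_eq/m) = √(69090/27.5) = 50.12 rad/s.
Critical damping c_c = 2√(k_eq·m) = 2√(69090 × 27.5) = 2757 N·s/m, so ζ = c/c_c = 1250/2757 = 0.4534.

0.453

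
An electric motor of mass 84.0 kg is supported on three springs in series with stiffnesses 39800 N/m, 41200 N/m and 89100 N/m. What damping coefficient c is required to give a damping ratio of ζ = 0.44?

Series springs: 1/k_eq = 1/39800 + 1/41200 + 1/89100 = 6.062×10^-5, so k_eq = 16500 N/m.
c_c = 2√(k_eq·m) = 2√(16500 × 84.0) = 2354 N·s/m.
c = ζ·c_c = 0.44 × 2354 = 1036 N·s/m.

1040 N·s/m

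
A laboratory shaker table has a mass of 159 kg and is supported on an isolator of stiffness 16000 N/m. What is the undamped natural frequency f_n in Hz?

ω_n = √(k/m) = √(16000/159) = √100.6 = 10.03 rad/s.
f_n = ω_n/(2π) = 10.03/6.283 = 1.597 Hz.

1.60 Hz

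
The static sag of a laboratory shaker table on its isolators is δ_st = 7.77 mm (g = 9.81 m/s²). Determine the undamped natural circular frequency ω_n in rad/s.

35.5 rad/s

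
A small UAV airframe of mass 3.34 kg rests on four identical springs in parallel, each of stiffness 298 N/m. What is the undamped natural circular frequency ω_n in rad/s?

18.9 rad/s

Parallel springs add: k_eq = 4 × 298 = 1192 N/m.
ω_n = √(k_eq/m) = √(1192/3.34) = √356.9 = 18.89 rad/s.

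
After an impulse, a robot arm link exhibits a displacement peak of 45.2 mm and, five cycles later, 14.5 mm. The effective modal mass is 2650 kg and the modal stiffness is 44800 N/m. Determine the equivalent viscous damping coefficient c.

Logarithmic decrement δ = (1/n)·ln(x₀/x_n) = (1/5)·ln(45.2/14.5) = (1/5)·ln(3.117) = 0.2274.
ζ = δ/√(4π² + δ²) = 0.2274/√(39.48 + 0.0517) = 0.2274/6.287 = 0.03617.
c = ζ · 2√(km) = 0.03617 × 2√(44800 × 2650) = 0.03617 × 21790 = 788.1 N·s/m.

788 N·s/m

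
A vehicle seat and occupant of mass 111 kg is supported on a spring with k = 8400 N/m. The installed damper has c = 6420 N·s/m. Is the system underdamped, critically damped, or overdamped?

c_c = 2√(k·m) = 1931 N·s/m; ζ = c/c_c = 6420/1931 = 3.32.
Since ζ > 1 the system is overdamped.

overdamped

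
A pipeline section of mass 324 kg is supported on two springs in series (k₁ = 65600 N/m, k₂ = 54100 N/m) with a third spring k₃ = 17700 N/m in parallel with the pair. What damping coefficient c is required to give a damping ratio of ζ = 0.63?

4940 N·s/m

Series pair: k_s = k₁k₂/(k₁+k₂) = (65600)(54100)/(65600 + 54100) = 29650 N/m. In parallel with k₃: k_eq = 29650 + 17700 = 47350 N/m.
c_c = 2√(k_eq·m) = 2√(47350 × 324) = 7834 N·s/m.
c = ζ·c_c = 0.63 × 7834 = 4935 N·s/m.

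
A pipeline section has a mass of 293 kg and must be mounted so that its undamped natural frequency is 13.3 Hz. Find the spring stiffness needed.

ω_n = 2πf_n = 2π × 13.3 = 83.57 rad/s.
k = m·ω_n² = 293 × 83.57² = 293 × 6983 = 2046000 N/m.

2050000 N/m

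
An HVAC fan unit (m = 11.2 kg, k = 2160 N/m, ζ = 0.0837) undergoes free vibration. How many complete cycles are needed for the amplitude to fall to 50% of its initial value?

2 cycles

Logarithmic decrement δ = 2πζ/√(1 − ζ²) = 2π × 0.08370/√(1 − 0.00701) = 0.5278.
x_n/x₀ = e^(−nδ) ≤ 0.5; take ln: n ≥ ln(1/0.5)/δ = 0.6931/0.5278 = 1.313.
So 2 complete cycles are required.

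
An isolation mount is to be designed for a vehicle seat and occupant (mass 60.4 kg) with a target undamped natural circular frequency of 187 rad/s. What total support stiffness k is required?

k = m·ω_n² = 60.4 × 187.0² = 60.4 × 34970 = 2112000 N/m.

2110000 N/m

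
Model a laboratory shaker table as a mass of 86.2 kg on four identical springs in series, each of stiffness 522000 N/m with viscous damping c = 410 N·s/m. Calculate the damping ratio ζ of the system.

0.0611

Series springs: 1/k_eq = 4/522000, so k_eq = 522000/4 = 130500 N/m.
ω_n = √(k_eq/m) = √(130500/86.2) = 38.91 rad/s.
Critical damping c_c = 2√(k_eq·m) = 2√(130500 × 86.2) = 6708 N·s/m, so ζ = c/c_c = 410/6708 = 0.06112.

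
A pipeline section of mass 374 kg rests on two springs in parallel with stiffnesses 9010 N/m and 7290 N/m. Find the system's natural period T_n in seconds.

Parallel springs add: k_eq = 9010 + 7290 = 16300 N/m.
ω_n = √(k_eq/m) = √(16300/374) = √43.58 = 6.602 rad/s.
T_n = 2π/ω_n = 6.283/6.602 = 0.9517 s.

0.952 s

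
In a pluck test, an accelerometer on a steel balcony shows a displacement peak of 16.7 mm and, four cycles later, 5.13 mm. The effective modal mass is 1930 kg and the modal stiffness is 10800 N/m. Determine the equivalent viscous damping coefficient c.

428 N·s/m

Logarithmic decrement δ = (1/n)·ln(x₀/x_n) = (1/4)·ln(16.7/5.13) = (1/4)·ln(3.255) = 0.2951.
ζ = δ/√(4π² + δ²) = 0.2951/√(39.48 + 0.0871) = 0.2951/6.290 = 0.04691.
c = ζ · 2√(km) = 0.04691 × 2√(10800 × 1930) = 0.04691 × 9131 = 428.3 N·s/m.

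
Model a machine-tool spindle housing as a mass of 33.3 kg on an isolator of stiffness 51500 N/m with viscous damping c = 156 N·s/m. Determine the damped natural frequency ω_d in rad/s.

39.3 rad/s

ω_n = √(k/m) = √(51500/33.3) = 39.33 rad/s.
Critical damping c_c = 2√(k·m) = 2√(51500 × 33.3) = 2619 N·s/m, so ζ = c/c_c = 156/2619 = 0.05956.
ω_d = ω_n√(1 − ζ²) = 39.33 × √(1 − 0.00355) = 39.26 rad/s.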